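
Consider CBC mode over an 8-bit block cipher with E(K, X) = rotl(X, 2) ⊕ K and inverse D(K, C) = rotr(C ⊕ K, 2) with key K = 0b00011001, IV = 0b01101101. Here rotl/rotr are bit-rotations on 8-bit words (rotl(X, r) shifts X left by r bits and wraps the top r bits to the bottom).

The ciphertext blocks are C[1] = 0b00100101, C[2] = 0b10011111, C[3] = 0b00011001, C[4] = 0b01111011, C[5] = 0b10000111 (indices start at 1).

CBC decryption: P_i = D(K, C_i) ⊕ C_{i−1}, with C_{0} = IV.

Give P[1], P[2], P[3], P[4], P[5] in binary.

P[1] = 0b01100010, P[2] = 0b10000100, P[3] = 0b10011111, P[4] = 0b10000001, P[5] = 0b11011100

P[1]: D(K, 0b00100101) = 0b00001111; 0b00001111 ⊕ 0b01101101 = 0b01100010.
P[2]: D(K, 0b10011111) = 0b10100001; 0b10100001 ⊕ 0b00100101 = 0b10000100.
P[3]: D(K, 0b00011001) = 0b00000000; 0b00000000 ⊕ 0b10011111 = 0b10011111.
P[4]: D(K, 0b01111011) = 0b10011000; 0b10011000 ⊕ 0b00011001 = 0b10000001.
P[5]: D(K, 0b10000111) = 0b10100111; 0b10100111 ⊕ 0b01111011 = 0b11011100.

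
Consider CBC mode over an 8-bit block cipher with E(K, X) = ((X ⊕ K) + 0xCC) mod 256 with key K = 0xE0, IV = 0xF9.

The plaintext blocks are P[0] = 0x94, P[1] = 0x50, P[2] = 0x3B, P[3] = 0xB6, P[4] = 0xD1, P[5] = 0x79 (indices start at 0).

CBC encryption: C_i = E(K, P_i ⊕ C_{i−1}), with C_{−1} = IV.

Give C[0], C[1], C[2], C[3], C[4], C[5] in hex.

C[0]: P[0] ⊕ 0xF9 = 0x6D; E(K, 0x6D) = 0x59.
C[1]: P[1] ⊕ 0x59 = 0x09; E(K, 0x09) = 0xB5.
C[2]: P[2] ⊕ 0xB5 = 0x8E; E(K, 0x8E) = 0x3A.
C[3]: P[3] ⊕ 0x3A = 0x8C; E(K, 0x8C) = 0x38.
C[4]: P[4] ⊕ 0x38 = 0xE9; E(K, 0xE9) = 0xD5.
C[5]: P[5] ⊕ 0xD5 = 0xAC; E(K, 0xAC) = 0x18.

C[0] = 0x59, C[1] = 0xB5, C[2] = 0x3A, C[3] = 0x38, C[4] = 0xD5, C[5] = 0x18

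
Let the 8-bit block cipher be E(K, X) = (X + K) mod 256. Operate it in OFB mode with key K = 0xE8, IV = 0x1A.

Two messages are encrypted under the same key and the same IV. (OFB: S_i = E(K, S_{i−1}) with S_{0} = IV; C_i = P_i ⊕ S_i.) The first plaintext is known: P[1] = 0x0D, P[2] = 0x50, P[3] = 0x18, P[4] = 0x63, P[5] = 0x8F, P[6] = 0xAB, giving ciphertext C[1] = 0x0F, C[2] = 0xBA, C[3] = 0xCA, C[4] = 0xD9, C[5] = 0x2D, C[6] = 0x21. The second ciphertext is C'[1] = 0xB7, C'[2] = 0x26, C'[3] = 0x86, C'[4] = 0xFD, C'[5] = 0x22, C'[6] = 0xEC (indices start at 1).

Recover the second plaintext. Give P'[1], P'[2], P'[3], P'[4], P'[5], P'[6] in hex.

P'[1] = 0xB5, P'[2] = 0xCC, P'[3] = 0x54, P'[4] = 0x47, P'[5] = 0x80, P'[6] = 0x66

In OFB with a reused IV, both messages share the same keystream S_i, so C_i ⊕ C'_i = P_i ⊕ P'_i and thus P'_i = P_i ⊕ C_i ⊕ C'_i.
P'[1]: 0x0D ⊕ 0x0F ⊕ 0xB7 = 0xB5.
P'[2]: 0x50 ⊕ 0xBA ⊕ 0x26 = 0xCC.
P'[3]: 0x18 ⊕ 0xCA ⊕ 0x86 = 0x54.
P'[4]: 0x63 ⊕ 0xD9 ⊕ 0xFD = 0x47.
P'[5]: 0x8F ⊕ 0x2D ⊕ 0x22 = 0x80.
P'[6]: 0xAB ⊕ 0x21 ⊕ 0xEC = 0x66.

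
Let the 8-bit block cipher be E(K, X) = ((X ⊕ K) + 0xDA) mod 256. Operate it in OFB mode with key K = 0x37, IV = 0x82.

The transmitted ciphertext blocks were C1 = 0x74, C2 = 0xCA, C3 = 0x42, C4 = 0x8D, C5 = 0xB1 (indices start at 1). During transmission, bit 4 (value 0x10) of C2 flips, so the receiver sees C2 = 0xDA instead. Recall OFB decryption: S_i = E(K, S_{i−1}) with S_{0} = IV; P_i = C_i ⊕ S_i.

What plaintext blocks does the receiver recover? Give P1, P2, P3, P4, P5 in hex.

P1 = 0xFB, P2 = 0x48, P3 = 0x3D, P4 = 0xAF, P5 = 0x5E

Only C2 changed, to 0xDA. In OFB, a change in C_i flips the same bit in P_i only; the keystream is unaffected. Decrypting the received ciphertext:
P1: S = E(K, 0x82) = 0x8F; 0x74 ⊕ 0x8F = 0xFB.
P2: S = E(K, 0x8F) = 0x92; 0xDA ⊕ 0x92 = 0x48.
P3: S = E(K, 0x92) = 0x7F; 0x42 ⊕ 0x7F = 0x3D.
P4: S = E(K, 0x7F) = 0x22; 0x8D ⊕ 0x22 = 0xAF.
P5: S = E(K, 0x22) = 0xEF; 0xB1 ⊕ 0xEF = 0x5E.
Blocks that differ from the original plaintext: P2.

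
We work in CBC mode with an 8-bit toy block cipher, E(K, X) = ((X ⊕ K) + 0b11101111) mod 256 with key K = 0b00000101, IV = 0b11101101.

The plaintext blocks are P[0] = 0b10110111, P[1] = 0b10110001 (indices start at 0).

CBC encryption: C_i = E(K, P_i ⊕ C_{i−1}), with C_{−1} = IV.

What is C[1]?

C[1] = 0b11101001

C[0]: P[0] ⊕ 0b11101101 = 0b01011010; E(K, 0b01011010) = 0b01001110.
C[1]: P[1] ⊕ 0b01001110 = 0b11111111; E(K, 0b11111111) = 0b11101001.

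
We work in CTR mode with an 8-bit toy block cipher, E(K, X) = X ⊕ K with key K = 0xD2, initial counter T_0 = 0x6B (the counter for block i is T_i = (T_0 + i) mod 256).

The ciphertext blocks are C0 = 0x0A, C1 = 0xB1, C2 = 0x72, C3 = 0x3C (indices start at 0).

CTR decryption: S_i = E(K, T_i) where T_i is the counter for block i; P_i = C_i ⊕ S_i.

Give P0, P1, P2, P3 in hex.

P0 = 0xB3, P1 = 0x0F, P2 = 0xCD, P3 = 0x80

P0: T = 0x6B, S = E(K, T) = 0xB9; 0x0A ⊕ 0xB9 = 0xB3.
P1: T = 0x6C, S = E(K, T) = 0xBE; 0xB1 ⊕ 0xBE = 0x0F.
P2: T = 0x6D, S = E(K, T) = 0xBF; 0x72 ⊕ 0xBF = 0xCD.
P3: T = 0x6E, S = E(K, T) = 0xBC; 0x3C ⊕ 0xBC = 0x80.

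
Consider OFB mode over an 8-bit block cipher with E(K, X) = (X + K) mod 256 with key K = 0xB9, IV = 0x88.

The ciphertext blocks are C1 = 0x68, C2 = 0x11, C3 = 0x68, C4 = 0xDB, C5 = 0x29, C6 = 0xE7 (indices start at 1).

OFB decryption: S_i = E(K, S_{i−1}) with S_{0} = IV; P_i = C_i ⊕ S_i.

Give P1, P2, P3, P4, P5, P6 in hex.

P1 = 0x29, P2 = 0xEB, P3 = 0xDB, P4 = 0xB7, P5 = 0x0C, P6 = 0x39

P1: S = E(K, 0x88) = 0x41; 0x68 ⊕ 0x41 = 0x29.
P2: S = E(K, 0x41) = 0xFA; 0x11 ⊕ 0xFA = 0xEB.
P3: S = E(K, 0xFA) = 0xB3; 0x68 ⊕ 0xB3 = 0xDB.
P4: S = E(K, 0xB3) = 0x6C; 0xDB ⊕ 0x6C = 0xB7.
P5: S = E(K, 0x6C) = 0x25; 0x29 ⊕ 0x25 = 0x0C.
P6: S = E(K, 0x25) = 0xDE; 0xE7 ⊕ 0xDE = 0x39.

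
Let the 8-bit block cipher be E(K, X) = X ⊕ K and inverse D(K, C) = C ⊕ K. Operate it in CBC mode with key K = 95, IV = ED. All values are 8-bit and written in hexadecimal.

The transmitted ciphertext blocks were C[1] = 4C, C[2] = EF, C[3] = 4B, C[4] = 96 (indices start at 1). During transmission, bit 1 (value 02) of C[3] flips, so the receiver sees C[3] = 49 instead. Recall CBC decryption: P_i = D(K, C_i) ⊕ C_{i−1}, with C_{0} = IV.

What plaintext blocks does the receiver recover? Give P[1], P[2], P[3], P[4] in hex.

Only C[3] changed, to 49. In CBC, a change in C_i garbles P_i and flips the same bit in P_{i+1}. Decrypting the received ciphertext:
P[1]: D(K, 4C) = D9; D9 ⊕ ED = 34.
P[2]: D(K, EF) = 7A; 7A ⊕ 4C = 36.
P[3]: D(K, 49) = DC; DC ⊕ EF = 33.
P[4]: D(K, 96) = 03; 03 ⊕ 49 = 4A.
Blocks that differ from the original plaintext: P[3], P[4].

P[1] = 34, P[2] = 36, P[3] = 33, P[4] = 4A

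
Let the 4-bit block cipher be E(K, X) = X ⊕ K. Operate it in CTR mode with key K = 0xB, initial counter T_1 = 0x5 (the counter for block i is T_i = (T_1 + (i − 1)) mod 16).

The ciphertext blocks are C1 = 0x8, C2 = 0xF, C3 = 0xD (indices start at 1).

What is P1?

CTR decryption: S_i = E(K, T_i) where T_i is the counter for block i; P_i = C_i ⊕ S_i.
P1: T = 0x5, S = E(K, T) = 0xE; 0x8 ⊕ 0xE = 0x6.

P1 = 0x6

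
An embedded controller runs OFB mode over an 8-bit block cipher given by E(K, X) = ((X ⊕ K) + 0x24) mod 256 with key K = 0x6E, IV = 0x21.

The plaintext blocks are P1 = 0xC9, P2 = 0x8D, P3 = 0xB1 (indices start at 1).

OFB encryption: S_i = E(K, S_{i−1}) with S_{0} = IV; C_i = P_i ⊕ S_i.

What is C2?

C1: S = E(K, 0x21) = 0x73; 0xC9 ⊕ 0x73 = 0xBA.
C2: S = E(K, 0x73) = 0x41; 0x8D ⊕ 0x41 = 0xCC.

C2 = 0xCC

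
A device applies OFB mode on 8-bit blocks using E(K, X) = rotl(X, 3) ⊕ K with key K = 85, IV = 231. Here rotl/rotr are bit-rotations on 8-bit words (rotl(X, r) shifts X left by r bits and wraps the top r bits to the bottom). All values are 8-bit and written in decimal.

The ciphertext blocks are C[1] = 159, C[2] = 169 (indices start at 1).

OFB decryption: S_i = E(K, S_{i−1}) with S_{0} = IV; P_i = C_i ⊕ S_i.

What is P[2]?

P[2] = 175

P[1]: S = E(K, 231) = 106; 159 ⊕ 106 = 245.
P[2]: S = E(K, 106) = 6; 169 ⊕ 6 = 175.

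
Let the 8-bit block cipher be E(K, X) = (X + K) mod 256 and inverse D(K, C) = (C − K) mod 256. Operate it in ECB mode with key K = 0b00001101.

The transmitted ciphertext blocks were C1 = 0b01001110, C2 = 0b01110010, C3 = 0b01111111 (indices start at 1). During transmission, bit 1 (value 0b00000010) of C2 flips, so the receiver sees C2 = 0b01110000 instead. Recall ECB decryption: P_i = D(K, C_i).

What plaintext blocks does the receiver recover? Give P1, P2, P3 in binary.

Only C2 changed, to 0b01110000. In ECB, a change in C_i affects only P_i. Decrypting the received ciphertext:
P1: D(K, 0b01001110) = 0b01000001.
P2: D(K, 0b01110000) = 0b01100011.
P3: D(K, 0b01111111) = 0b01110010.
Blocks that differ from the original plaintext: P2.

P1 = 0b01000001, P2 = 0b01100011, P3 = 0b01110010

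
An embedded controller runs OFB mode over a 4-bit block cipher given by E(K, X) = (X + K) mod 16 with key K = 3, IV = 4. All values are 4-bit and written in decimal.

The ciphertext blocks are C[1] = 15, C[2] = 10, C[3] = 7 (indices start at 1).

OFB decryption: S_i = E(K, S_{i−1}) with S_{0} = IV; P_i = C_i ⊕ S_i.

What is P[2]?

P[2] = 0

P[1]: S = E(K, 4) = 7; 15 ⊕ 7 = 8.
P[2]: S = E(K, 7) = 10; 10 ⊕ 10 = 0.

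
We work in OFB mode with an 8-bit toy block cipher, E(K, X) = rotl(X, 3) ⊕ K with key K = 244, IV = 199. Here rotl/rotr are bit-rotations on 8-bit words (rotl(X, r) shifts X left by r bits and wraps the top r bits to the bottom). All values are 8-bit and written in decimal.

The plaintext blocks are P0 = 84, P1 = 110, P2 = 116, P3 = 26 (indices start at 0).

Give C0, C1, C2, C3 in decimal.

C0 = 158, C1 = 204, C2 = 149, C3 = 225

OFB encryption: S_i = E(K, S_{i−1}) with S_{−1} = IV; C_i = P_i ⊕ S_i.
C0: S = E(K, 199) = 202; 84 ⊕ 202 = 158.
C1: S = E(K, 202) = 162; 110 ⊕ 162 = 204.
C2: S = E(K, 162) = 225; 116 ⊕ 225 = 149.
C3: S = E(K, 225) = 251; 26 ⊕ 251 = 225.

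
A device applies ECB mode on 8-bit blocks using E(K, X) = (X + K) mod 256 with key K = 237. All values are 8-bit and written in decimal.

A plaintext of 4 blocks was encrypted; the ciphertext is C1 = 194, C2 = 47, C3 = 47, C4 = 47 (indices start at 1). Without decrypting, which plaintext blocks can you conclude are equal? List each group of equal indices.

ECB encrypts each block independently with the same key, so equal ciphertext blocks imply equal plaintext blocks.
C2 = C3 = C4 = 47, so P2 = P3 = P4.

P2 = P3 = P4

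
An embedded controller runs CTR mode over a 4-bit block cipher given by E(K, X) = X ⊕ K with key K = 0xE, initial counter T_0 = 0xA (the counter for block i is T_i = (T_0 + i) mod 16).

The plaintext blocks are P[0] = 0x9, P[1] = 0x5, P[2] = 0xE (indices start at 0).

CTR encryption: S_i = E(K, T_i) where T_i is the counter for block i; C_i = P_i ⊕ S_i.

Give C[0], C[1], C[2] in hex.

C[0] = 0xD, C[1] = 0x0, C[2] = 0xC

C[0]: T = 0xA, S = E(K, T) = 0x4; 0x9 ⊕ 0x4 = 0xD.
C[1]: T = 0xB, S = E(K, T) = 0x5; 0x5 ⊕ 0x5 = 0x0.
C[2]: T = 0xC, S = E(K, T) = 0x2; 0xE ⊕ 0x2 = 0xC.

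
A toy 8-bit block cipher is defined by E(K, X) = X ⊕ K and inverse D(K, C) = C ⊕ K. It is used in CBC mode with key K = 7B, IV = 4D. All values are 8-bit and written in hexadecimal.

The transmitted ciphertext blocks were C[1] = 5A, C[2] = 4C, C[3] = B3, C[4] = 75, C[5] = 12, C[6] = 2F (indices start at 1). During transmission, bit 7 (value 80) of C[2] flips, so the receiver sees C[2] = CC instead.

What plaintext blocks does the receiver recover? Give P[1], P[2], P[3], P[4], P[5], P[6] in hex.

CBC decryption: P_i = D(K, C_i) ⊕ C_{i−1}, with C_{0} = IV.
Only C[2] changed, to CC. In CBC, a change in C_i garbles P_i and flips the same bit in P_{i+1}. Decrypting the received ciphertext:
P[1]: D(K, 5A) = 21; 21 ⊕ 4D = 6C.
P[2]: D(K, CC) = B7; B7 ⊕ 5A = ED.
P[3]: D(K, B3) = C8; C8 ⊕ CC = 04.
P[4]: D(K, 75) = 0E; 0E ⊕ B3 = BD.
P[5]: D(K, 12) = 69; 69 ⊕ 75 = 1C.
P[6]: D(K, 2F) = 54; 54 ⊕ 12 = 46.
Blocks that differ from the original plaintext: P[2], P[3].

P[1] = 6C, P[2] = ED, P[3] = 04, P[4] = BD, P[5] = 1C, P[6] = 46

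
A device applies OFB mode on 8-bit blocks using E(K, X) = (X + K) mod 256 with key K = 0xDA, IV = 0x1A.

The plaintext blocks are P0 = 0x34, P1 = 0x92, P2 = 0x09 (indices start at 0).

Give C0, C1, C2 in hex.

C0 = 0xC0, C1 = 0x5C, C2 = 0xA1

OFB encryption: S_i = E(K, S_{i−1}) with S_{−1} = IV; C_i = P_i ⊕ S_i.
C0: S = E(K, 0x1A) = 0xF4; 0x34 ⊕ 0xF4 = 0xC0.
C1: S = E(K, 0xF4) = 0xCE; 0x92 ⊕ 0xCE = 0x5C.
C2: S = E(K, 0xCE) = 0xA8; 0x09 ⊕ 0xA8 = 0xA1.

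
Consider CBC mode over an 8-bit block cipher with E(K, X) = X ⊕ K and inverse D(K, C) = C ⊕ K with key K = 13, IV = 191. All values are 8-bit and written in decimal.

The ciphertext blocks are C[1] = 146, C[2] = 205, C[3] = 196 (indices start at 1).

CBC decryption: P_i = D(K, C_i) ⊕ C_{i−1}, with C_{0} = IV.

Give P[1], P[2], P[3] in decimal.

P[1]: D(K, 146) = 159; 159 ⊕ 191 = 32.
P[2]: D(K, 205) = 192; 192 ⊕ 146 = 82.
P[3]: D(K, 196) = 201; 201 ⊕ 205 = 4.

P[1] = 32, P[2] = 82, P[3] = 4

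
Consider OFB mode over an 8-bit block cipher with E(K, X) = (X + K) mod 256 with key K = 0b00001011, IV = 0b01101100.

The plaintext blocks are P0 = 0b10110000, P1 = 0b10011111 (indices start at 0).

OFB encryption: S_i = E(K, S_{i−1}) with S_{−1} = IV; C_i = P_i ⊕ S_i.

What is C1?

C0: S = E(K, 0b01101100) = 0b01110111; 0b10110000 ⊕ 0b01110111 = 0b11000111.
C1: S = E(K, 0b01110111) = 0b10000010; 0b10011111 ⊕ 0b10000010 = 0b00011101.

C1 = 0b00011101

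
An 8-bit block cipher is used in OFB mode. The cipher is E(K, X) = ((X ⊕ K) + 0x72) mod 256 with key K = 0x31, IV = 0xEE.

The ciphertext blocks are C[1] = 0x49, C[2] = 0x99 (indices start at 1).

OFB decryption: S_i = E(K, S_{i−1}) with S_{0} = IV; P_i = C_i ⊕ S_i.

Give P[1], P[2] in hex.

P[1] = 0x18, P[2] = 0x4B

P[1]: S = E(K, 0xEE) = 0x51; 0x49 ⊕ 0x51 = 0x18.
P[2]: S = E(K, 0x51) = 0xD2; 0x99 ⊕ 0xD2 = 0x4B.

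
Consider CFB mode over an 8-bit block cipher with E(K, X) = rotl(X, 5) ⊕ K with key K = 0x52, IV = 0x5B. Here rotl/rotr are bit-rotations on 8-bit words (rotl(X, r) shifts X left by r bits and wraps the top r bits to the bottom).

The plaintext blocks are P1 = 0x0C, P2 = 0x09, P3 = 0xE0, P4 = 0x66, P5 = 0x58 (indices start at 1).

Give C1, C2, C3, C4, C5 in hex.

C1 = 0x35, C2 = 0xFD, C3 = 0x0D, C4 = 0x95, C5 = 0xB8

CFB encryption: C_i = P_i ⊕ E(K, C_{i−1}), with C_{0} = IV.
C1: E(K, 0x5B) = 0x39; 0x0C ⊕ 0x39 = 0x35.
C2: E(K, 0x35) = 0xF4; 0x09 ⊕ 0xF4 = 0xFD.
C3: E(K, 0xFD) = 0xED; 0xE0 ⊕ 0xED = 0x0D.
C4: E(K, 0x0D) = 0xF3; 0x66 ⊕ 0xF3 = 0x95.
C5: E(K, 0x95) = 0xE0; 0x58 ⊕ 0xE0 = 0xB8.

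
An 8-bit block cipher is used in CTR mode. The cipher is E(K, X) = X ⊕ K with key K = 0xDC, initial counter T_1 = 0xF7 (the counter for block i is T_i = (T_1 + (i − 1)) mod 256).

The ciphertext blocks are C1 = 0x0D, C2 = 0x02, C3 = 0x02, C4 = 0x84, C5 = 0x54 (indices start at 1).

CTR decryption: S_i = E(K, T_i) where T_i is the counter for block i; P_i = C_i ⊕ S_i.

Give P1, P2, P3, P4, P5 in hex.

P1: T = 0xF7, S = E(K, T) = 0x2B; 0x0D ⊕ 0x2B = 0x26.
P2: T = 0xF8, S = E(K, T) = 0x24; 0x02 ⊕ 0x24 = 0x26.
P3: T = 0xF9, S = E(K, T) = 0x25; 0x02 ⊕ 0x25 = 0x27.
P4: T = 0xFA, S = E(K, T) = 0x26; 0x84 ⊕ 0x26 = 0xA2.
P5: T = 0xFB, S = E(K, T) = 0x27; 0x54 ⊕ 0x27 = 0x73.

P1 = 0x26, P2 = 0x26, P3 = 0x27, P4 = 0xA2, P5 = 0x73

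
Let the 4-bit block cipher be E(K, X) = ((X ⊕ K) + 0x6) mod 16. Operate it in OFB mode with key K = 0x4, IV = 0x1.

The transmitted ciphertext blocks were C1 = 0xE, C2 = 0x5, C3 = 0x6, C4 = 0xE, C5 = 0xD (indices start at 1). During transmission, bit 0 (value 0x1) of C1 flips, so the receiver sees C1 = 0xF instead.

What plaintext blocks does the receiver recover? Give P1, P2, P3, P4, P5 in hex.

OFB decryption: S_i = E(K, S_{i−1}) with S_{0} = IV; P_i = C_i ⊕ S_i.
Only C1 changed, to 0xF. In OFB, a change in C_i flips the same bit in P_i only; the keystream is unaffected. Decrypting the received ciphertext:
P1: S = E(K, 0x1) = 0xB; 0xF ⊕ 0xB = 0x4.
P2: S = E(K, 0xB) = 0x5; 0x5 ⊕ 0x5 = 0x0.
P3: S = E(K, 0x5) = 0x7; 0x6 ⊕ 0x7 = 0x1.
P4: S = E(K, 0x7) = 0x9; 0xE ⊕ 0x9 = 0x7.
P5: S = E(K, 0x9) = 0x3; 0xD ⊕ 0x3 = 0xE.
Blocks that differ from the original plaintext: P1.

P1 = 0x4, P2 = 0x0, P3 = 0x1, P4 = 0x7, P5 = 0xE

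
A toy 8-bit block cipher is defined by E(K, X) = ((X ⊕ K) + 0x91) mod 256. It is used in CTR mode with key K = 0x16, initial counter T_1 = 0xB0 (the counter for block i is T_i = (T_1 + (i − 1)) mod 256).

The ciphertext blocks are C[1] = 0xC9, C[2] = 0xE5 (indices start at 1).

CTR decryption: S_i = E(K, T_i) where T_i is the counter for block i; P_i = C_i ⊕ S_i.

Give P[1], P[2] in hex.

P[1] = 0xFE, P[2] = 0xDD

P[1]: T = 0xB0, S = E(K, T) = 0x37; 0xC9 ⊕ 0x37 = 0xFE.
P[2]: T = 0xB1, S = E(K, T) = 0x38; 0xE5 ⊕ 0x38 = 0xDD.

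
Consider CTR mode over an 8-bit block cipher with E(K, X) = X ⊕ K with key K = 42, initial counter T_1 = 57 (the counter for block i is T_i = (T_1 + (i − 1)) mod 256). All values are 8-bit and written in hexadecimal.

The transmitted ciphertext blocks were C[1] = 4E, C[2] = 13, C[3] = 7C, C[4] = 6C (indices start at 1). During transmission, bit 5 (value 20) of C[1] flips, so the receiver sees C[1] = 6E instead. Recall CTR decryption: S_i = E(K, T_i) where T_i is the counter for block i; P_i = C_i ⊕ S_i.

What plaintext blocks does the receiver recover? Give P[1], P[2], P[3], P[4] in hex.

P[1] = 7B, P[2] = 09, P[3] = 67, P[4] = 74

Only C[1] changed, to 6E. In CTR, a change in C_i flips the same bit in P_i only; the keystream is unaffected. Decrypting the received ciphertext:
P[1]: T = 57, S = E(K, T) = 15; 6E ⊕ 15 = 7B.
P[2]: T = 58, S = E(K, T) = 1A; 13 ⊕ 1A = 09.
P[3]: T = 59, S = E(K, T) = 1B; 7C ⊕ 1B = 67.
P[4]: T = 5A, S = E(K, T) = 18; 6C ⊕ 18 = 74.
Blocks that differ from the original plaintext: P[1].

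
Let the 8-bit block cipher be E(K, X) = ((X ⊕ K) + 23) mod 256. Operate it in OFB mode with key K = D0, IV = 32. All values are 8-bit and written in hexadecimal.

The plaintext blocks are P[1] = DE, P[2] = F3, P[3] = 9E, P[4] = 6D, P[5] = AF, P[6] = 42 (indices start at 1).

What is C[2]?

C[2] = 0B

OFB encryption: S_i = E(K, S_{i−1}) with S_{0} = IV; C_i = P_i ⊕ S_i.
C[1]: S = E(K, 32) = 05; DE ⊕ 05 = DB.
C[2]: S = E(K, 05) = F8; F3 ⊕ F8 = 0B.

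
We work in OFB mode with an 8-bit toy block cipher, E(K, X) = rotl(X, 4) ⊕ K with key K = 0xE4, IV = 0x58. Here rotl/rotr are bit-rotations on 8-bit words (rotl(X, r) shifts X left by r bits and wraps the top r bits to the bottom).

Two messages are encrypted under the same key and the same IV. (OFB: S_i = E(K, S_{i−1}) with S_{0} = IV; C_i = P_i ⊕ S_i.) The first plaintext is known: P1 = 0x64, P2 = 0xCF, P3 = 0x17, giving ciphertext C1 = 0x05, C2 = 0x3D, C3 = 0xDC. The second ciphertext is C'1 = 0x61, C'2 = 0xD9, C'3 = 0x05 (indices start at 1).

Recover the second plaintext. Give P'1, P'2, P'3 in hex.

In OFB with a reused IV, both messages share the same keystream S_i, so C_i ⊕ C'_i = P_i ⊕ P'_i and thus P'_i = P_i ⊕ C_i ⊕ C'_i.
P'1: 0x64 ⊕ 0x05 ⊕ 0x61 = 0x00.
P'2: 0xCF ⊕ 0x3D ⊕ 0xD9 = 0x2B.
P'3: 0x17 ⊕ 0xDC ⊕ 0x05 = 0xCE.

P'1 = 0x00, P'2 = 0x2B, P'3 = 0xCE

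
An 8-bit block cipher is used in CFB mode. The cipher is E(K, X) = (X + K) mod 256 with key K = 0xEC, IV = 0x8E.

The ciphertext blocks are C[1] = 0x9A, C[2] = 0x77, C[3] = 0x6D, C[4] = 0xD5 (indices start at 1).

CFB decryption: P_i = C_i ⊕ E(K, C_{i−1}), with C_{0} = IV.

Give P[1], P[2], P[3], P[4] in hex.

P[1]: E(K, 0x8E) = 0x7A; 0x9A ⊕ 0x7A = 0xE0.
P[2]: E(K, 0x9A) = 0x86; 0x77 ⊕ 0x86 = 0xF1.
P[3]: E(K, 0x77) = 0x63; 0x6D ⊕ 0x63 = 0x0E.
P[4]: E(K, 0x6D) = 0x59; 0xD5 ⊕ 0x59 = 0x8C.

P[1] = 0xE0, P[2] = 0xF1, P[3] = 0x0E, P[4] = 0x8C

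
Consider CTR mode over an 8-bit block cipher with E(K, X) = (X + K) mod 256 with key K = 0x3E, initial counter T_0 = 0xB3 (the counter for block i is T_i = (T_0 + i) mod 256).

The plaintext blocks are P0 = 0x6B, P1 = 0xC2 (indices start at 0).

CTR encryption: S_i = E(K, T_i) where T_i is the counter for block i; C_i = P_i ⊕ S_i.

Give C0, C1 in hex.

C0: T = 0xB3, S = E(K, T) = 0xF1; 0x6B ⊕ 0xF1 = 0x9A.
C1: T = 0xB4, S = E(K, T) = 0xF2; 0xC2 ⊕ 0xF2 = 0x30.

C0 = 0x9A, C1 = 0x30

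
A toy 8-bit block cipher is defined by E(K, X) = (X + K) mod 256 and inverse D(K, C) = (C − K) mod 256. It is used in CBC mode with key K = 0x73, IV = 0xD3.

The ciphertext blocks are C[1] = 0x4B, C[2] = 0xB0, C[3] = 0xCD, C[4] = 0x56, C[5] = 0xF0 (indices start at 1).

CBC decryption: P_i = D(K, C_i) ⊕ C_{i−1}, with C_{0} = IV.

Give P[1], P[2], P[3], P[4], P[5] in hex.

P[1] = 0x0B, P[2] = 0x76, P[3] = 0xEA, P[4] = 0x2E, P[5] = 0x2B

P[1]: D(K, 0x4B) = 0xD8; 0xD8 ⊕ 0xD3 = 0x0B.
P[2]: D(K, 0xB0) = 0x3D; 0x3D ⊕ 0x4B = 0x76.
P[3]: D(K, 0xCD) = 0x5A; 0x5A ⊕ 0xB0 = 0xEA.
P[4]: D(K, 0x56) = 0xE3; 0xE3 ⊕ 0xCD = 0x2E.
P[5]: D(K, 0xF0) = 0x7D; 0x7D ⊕ 0x56 = 0x2B.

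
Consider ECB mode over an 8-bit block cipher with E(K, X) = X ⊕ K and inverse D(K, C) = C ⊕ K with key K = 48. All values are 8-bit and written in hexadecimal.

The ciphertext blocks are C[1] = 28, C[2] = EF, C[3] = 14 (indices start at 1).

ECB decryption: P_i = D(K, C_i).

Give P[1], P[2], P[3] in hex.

P[1] = 60, P[2] = A7, P[3] = 5C

P[1]: D(K, 28) = 60.
P[2]: D(K, EF) = A7.
P[3]: D(K, 14) = 5C.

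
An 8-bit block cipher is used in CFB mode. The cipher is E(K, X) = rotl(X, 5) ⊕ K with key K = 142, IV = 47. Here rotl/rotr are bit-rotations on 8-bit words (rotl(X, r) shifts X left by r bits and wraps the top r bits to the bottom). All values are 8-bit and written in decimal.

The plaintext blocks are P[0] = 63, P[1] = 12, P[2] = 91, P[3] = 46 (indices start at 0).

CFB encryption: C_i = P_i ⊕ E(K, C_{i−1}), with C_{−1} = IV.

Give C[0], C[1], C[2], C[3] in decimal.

C[0]: E(K, 47) = 107; 63 ⊕ 107 = 84.
C[1]: E(K, 84) = 4; 12 ⊕ 4 = 8.
C[2]: E(K, 8) = 143; 91 ⊕ 143 = 212.
C[3]: E(K, 212) = 20; 46 ⊕ 20 = 58.

C[0] = 84, C[1] = 8, C[2] = 212, C[3] = 58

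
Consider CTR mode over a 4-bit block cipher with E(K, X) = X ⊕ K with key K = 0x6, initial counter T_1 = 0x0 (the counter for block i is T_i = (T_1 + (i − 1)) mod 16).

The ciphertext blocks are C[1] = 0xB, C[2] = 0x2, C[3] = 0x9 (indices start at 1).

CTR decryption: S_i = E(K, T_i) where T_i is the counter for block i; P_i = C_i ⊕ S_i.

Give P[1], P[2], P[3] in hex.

P[1]: T = 0x0, S = E(K, T) = 0x6; 0xB ⊕ 0x6 = 0xD.
P[2]: T = 0x1, S = E(K, T) = 0x7; 0x2 ⊕ 0x7 = 0x5.
P[3]: T = 0x2, S = E(K, T) = 0x4; 0x9 ⊕ 0x4 = 0xD.

P[1] = 0xD, P[2] = 0x5, P[3] = 0xD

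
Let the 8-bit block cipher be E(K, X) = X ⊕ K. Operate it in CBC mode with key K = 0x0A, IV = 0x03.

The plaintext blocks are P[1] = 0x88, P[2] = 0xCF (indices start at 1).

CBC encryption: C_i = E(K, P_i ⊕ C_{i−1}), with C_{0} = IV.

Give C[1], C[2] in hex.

C[1] = 0x81, C[2] = 0x44

C[1]: P[1] ⊕ 0x03 = 0x8B; E(K, 0x8B) = 0x81.
C[2]: P[2] ⊕ 0x81 = 0x4E; E(K, 0x4E) = 0x44.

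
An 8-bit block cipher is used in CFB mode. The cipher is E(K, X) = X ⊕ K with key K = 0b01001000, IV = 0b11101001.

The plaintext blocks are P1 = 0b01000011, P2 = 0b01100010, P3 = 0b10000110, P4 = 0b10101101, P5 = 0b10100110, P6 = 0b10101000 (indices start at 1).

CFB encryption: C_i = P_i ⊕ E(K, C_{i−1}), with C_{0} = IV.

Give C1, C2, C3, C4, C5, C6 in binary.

C1 = 0b11100010, C2 = 0b11001000, C3 = 0b00000110, C4 = 0b11100011, C5 = 0b00001101, C6 = 0b11101101

C1: E(K, 0b11101001) = 0b10100001; 0b01000011 ⊕ 0b10100001 = 0b11100010.
C2: E(K, 0b11100010) = 0b10101010; 0b01100010 ⊕ 0b10101010 = 0b11001000.
C3: E(K, 0b11001000) = 0b10000000; 0b10000110 ⊕ 0b10000000 = 0b00000110.
C4: E(K, 0b00000110) = 0b01001110; 0b10101101 ⊕ 0b01001110 = 0b11100011.
C5: E(K, 0b11100011) = 0b10101011; 0b10100110 ⊕ 0b10101011 = 0b00001101.
C6: E(K, 0b00001101) = 0b01000101; 0b10101000 ⊕ 0b01000101 = 0b11101101.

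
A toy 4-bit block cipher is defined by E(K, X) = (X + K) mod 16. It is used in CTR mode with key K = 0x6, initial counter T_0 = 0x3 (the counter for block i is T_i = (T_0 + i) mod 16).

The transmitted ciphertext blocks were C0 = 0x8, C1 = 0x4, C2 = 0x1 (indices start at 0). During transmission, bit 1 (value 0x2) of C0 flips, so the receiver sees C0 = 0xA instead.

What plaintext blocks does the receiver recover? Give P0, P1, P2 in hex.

P0 = 0x3, P1 = 0xE, P2 = 0xA

CTR decryption: S_i = E(K, T_i) where T_i is the counter for block i; P_i = C_i ⊕ S_i.
Only C0 changed, to 0xA. In CTR, a change in C_i flips the same bit in P_i only; the keystream is unaffected. Decrypting the received ciphertext:
P0: T = 0x3, S = E(K, T) = 0x9; 0xA ⊕ 0x9 = 0x3.
P1: T = 0x4, S = E(K, T) = 0xA; 0x4 ⊕ 0xA = 0xE.
P2: T = 0x5, S = E(K, T) = 0xB; 0x1 ⊕ 0xB = 0xA.
Blocks that differ from the original plaintext: P0.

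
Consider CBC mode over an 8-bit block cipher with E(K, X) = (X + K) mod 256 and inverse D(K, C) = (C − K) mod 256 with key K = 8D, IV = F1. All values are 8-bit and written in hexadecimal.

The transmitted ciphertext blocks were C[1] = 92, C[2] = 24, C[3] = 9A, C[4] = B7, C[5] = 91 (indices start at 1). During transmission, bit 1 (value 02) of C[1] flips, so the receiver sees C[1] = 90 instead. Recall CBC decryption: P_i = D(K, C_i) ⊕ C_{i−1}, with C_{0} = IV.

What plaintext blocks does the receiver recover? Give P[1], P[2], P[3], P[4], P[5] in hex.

Only C[1] changed, to 90. In CBC, a change in C_i garbles P_i and flips the same bit in P_{i+1}. Decrypting the received ciphertext:
P[1]: D(K, 90) = 03; 03 ⊕ F1 = F2.
P[2]: D(K, 24) = 97; 97 ⊕ 90 = 07.
P[3]: D(K, 9A) = 0D; 0D ⊕ 24 = 29.
P[4]: D(K, B7) = 2A; 2A ⊕ 9A = B0.
P[5]: D(K, 91) = 04; 04 ⊕ B7 = B3.
Blocks that differ from the original plaintext: P[1], P[2].

P[1] = F2, P[2] = 07, P[3] = 29, P[4] = B0, P[5] = B3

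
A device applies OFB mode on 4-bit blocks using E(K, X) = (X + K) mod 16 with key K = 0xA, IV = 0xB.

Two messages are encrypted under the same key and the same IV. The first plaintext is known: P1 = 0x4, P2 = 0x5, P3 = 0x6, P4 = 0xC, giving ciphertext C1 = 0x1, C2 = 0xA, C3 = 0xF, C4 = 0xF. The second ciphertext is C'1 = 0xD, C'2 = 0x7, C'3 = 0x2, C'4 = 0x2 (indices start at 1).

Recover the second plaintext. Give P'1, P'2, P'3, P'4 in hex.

P'1 = 0x8, P'2 = 0x8, P'3 = 0xB, P'4 = 0x1

In OFB with a reused IV, both messages share the same keystream S_i, so C_i ⊕ C'_i = P_i ⊕ P'_i and thus P'_i = P_i ⊕ C_i ⊕ C'_i.
P'1: 0x4 ⊕ 0x1 ⊕ 0xD = 0x8.
P'2: 0x5 ⊕ 0xA ⊕ 0x7 = 0x8.
P'3: 0x6 ⊕ 0xF ⊕ 0x2 = 0xB.
P'4: 0xC ⊕ 0xF ⊕ 0x2 = 0x1.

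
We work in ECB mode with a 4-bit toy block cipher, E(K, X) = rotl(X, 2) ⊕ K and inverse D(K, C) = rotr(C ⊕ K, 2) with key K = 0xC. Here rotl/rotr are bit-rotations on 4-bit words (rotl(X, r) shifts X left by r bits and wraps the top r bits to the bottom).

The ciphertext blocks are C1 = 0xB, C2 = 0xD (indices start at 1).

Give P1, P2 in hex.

P1 = 0xD, P2 = 0x4

ECB decryption: P_i = D(K, C_i).
P1: D(K, 0xB) = 0xD.
P2: D(K, 0xD) = 0x4.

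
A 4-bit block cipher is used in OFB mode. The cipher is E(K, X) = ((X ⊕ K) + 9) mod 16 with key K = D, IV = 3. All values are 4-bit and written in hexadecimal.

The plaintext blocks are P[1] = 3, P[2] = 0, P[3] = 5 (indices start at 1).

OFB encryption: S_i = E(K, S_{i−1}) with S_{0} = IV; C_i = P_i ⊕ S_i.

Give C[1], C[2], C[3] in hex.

C[1] = 4, C[2] = 3, C[3] = 2

C[1]: S = E(K, 3) = 7; 3 ⊕ 7 = 4.
C[2]: S = E(K, 7) = 3; 0 ⊕ 3 = 3.
C[3]: S = E(K, 3) = 7; 5 ⊕ 7 = 2.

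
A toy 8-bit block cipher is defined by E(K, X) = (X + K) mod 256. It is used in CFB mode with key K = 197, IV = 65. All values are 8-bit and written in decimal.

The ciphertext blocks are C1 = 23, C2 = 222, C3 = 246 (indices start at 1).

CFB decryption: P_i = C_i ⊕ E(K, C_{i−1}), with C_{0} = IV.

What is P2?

P2 = 2

P2: E(K, 23) = 220; 222 ⊕ 220 = 2.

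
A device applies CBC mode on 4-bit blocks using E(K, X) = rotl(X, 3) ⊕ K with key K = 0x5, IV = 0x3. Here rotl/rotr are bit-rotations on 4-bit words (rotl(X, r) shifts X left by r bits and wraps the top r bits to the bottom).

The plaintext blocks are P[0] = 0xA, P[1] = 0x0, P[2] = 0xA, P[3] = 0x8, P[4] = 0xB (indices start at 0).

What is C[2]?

CBC encryption: C_i = E(K, P_i ⊕ C_{i−1}), with C_{−1} = IV.
C[0]: P[0] ⊕ 0x3 = 0x9; E(K, 0x9) = 0x9.
C[1]: P[1] ⊕ 0x9 = 0x9; E(K, 0x9) = 0x9.
C[2]: P[2] ⊕ 0x9 = 0x3; E(K, 0x3) = 0xC.

C[2] = 0xC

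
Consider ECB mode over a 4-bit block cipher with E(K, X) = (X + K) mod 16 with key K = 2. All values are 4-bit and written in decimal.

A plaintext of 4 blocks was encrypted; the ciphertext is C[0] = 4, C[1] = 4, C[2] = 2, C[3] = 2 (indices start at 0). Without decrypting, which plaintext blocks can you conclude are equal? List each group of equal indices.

ECB encrypts each block independently with the same key, so equal ciphertext blocks imply equal plaintext blocks.
C[0] = C[1] = 4, so P[0] = P[1].
C[2] = C[3] = 2, so P[2] = P[3].

P[0] = P[1]; P[2] = P[3]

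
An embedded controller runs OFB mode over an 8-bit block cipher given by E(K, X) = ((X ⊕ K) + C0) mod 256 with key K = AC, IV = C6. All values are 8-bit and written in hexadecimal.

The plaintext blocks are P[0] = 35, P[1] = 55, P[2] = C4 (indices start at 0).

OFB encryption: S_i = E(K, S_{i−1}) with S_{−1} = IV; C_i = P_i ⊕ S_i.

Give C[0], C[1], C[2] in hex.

C[0] = 1F, C[1] = 13, C[2] = 6E

C[0]: S = E(K, C6) = 2A; 35 ⊕ 2A = 1F.
C[1]: S = E(K, 2A) = 46; 55 ⊕ 46 = 13.
C[2]: S = E(K, 46) = AA; C4 ⊕ AA = 6E.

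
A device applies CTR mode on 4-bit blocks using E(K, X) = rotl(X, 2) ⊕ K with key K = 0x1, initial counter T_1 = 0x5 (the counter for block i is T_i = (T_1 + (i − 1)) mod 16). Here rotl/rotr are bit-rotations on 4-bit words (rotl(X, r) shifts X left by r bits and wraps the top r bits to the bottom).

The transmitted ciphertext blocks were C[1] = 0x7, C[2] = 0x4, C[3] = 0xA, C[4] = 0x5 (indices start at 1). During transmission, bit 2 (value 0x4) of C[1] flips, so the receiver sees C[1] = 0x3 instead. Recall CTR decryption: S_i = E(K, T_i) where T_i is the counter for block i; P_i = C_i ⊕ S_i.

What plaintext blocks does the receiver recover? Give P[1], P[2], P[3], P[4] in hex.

P[1] = 0x7, P[2] = 0xC, P[3] = 0x6, P[4] = 0x6

Only C[1] changed, to 0x3. In CTR, a change in C_i flips the same bit in P_i only; the keystream is unaffected. Decrypting the received ciphertext:
P[1]: T = 0x5, S = E(K, T) = 0x4; 0x3 ⊕ 0x4 = 0x7.
P[2]: T = 0x6, S = E(K, T) = 0x8; 0x4 ⊕ 0x8 = 0xC.
P[3]: T = 0x7, S = E(K, T) = 0xC; 0xA ⊕ 0xC = 0x6.
P[4]: T = 0x8, S = E(K, T) = 0x3; 0x5 ⊕ 0x3 = 0x6.
Blocks that differ from the original plaintext: P[1].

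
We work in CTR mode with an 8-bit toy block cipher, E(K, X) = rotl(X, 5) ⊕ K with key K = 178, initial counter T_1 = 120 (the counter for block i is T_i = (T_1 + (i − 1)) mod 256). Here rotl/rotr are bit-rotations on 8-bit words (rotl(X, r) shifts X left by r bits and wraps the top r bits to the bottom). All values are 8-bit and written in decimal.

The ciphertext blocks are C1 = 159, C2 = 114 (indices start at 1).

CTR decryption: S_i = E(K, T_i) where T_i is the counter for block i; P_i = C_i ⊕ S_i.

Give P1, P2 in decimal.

P1: T = 120, S = E(K, T) = 189; 159 ⊕ 189 = 34.
P2: T = 121, S = E(K, T) = 157; 114 ⊕ 157 = 239.

P1 = 34, P2 = 239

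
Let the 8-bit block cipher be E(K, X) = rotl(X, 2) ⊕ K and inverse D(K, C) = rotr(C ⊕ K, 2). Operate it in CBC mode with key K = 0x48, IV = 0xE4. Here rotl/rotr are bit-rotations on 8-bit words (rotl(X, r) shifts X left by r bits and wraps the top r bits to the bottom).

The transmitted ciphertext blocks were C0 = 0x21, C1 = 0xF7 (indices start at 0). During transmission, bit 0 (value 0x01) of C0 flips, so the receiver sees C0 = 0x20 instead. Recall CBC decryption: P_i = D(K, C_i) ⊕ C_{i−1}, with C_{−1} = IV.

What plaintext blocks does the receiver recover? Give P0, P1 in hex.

P0 = 0xFE, P1 = 0xCF

Only C0 changed, to 0x20. In CBC, a change in C_i garbles P_i and flips the same bit in P_{i+1}. Decrypting the received ciphertext:
P0: D(K, 0x20) = 0x1A; 0x1A ⊕ 0xE4 = 0xFE.
P1: D(K, 0xF7) = 0xEF; 0xEF ⊕ 0x20 = 0xCF.
Blocks that differ from the original plaintext: P0, P1.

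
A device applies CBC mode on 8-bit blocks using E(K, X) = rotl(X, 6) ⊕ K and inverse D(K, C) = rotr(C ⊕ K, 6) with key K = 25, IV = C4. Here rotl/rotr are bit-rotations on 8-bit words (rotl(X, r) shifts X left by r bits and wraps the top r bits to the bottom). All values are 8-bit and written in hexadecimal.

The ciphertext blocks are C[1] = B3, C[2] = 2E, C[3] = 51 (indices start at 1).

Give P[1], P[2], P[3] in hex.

CBC decryption: P_i = D(K, C_i) ⊕ C_{i−1}, with C_{0} = IV.
P[1]: D(K, B3) = 5A; 5A ⊕ C4 = 9E.
P[2]: D(K, 2E) = 2C; 2C ⊕ B3 = 9F.
P[3]: D(K, 51) = D1; D1 ⊕ 2E = FF.

P[1] = 9E, P[2] = 9F, P[3] = FF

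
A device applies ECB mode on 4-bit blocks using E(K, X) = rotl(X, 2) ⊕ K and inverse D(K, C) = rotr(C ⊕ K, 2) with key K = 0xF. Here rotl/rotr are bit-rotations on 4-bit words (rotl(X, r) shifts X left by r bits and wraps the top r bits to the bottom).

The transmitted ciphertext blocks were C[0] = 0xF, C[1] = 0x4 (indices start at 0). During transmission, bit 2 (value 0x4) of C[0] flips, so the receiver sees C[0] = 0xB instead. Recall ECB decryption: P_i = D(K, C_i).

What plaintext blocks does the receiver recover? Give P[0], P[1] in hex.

P[0] = 0x1, P[1] = 0xE

Only C[0] changed, to 0xB. In ECB, a change in C_i affects only P_i. Decrypting the received ciphertext:
P[0]: D(K, 0xB) = 0x1.
P[1]: D(K, 0x4) = 0xE.
Blocks that differ from the original plaintext: P[0].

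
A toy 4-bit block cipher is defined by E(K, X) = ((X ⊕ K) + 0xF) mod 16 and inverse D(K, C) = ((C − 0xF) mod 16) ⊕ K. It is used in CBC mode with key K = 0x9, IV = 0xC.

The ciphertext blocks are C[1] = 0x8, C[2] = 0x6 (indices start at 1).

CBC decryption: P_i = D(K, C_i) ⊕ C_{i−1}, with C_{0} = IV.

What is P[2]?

P[2] = 0x6

P[2]: D(K, 0x6) = 0xE; 0xE ⊕ 0x8 = 0x6.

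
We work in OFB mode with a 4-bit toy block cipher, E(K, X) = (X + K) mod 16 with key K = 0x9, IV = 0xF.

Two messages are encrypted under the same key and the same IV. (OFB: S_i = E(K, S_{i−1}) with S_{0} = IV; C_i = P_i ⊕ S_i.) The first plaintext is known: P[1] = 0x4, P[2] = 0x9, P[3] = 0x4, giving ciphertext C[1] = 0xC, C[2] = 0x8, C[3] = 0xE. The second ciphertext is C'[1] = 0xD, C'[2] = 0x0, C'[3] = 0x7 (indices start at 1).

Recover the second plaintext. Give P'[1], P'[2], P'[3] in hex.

P'[1] = 0x5, P'[2] = 0x1, P'[3] = 0xD

In OFB with a reused IV, both messages share the same keystream S_i, so C_i ⊕ C'_i = P_i ⊕ P'_i and thus P'_i = P_i ⊕ C_i ⊕ C'_i.
P'[1]: 0x4 ⊕ 0xC ⊕ 0xD = 0x5.
P'[2]: 0x9 ⊕ 0x8 ⊕ 0x0 = 0x1.
P'[3]: 0x4 ⊕ 0xE ⊕ 0x7 = 0xD.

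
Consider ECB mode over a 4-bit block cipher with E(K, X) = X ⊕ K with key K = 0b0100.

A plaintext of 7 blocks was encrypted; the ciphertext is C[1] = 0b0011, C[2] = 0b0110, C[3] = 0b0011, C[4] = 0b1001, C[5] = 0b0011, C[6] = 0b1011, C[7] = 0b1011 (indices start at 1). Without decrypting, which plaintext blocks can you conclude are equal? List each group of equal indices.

P[1] = P[3] = P[5]; P[6] = P[7]

ECB encrypts each block independently with the same key, so equal ciphertext blocks imply equal plaintext blocks.
C[1] = C[3] = C[5] = 0b0011, so P[1] = P[3] = P[5].
C[6] = C[7] = 0b1011, so P[6] = P[7].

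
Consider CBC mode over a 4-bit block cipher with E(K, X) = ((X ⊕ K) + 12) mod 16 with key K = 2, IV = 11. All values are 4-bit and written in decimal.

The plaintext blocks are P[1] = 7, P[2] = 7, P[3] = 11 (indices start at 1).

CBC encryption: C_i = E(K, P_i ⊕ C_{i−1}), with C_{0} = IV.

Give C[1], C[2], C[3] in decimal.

C[1] = 10, C[2] = 11, C[3] = 14

C[1]: P[1] ⊕ 11 = 12; E(K, 12) = 10.
C[2]: P[2] ⊕ 10 = 13; E(K, 13) = 11.
C[3]: P[3] ⊕ 11 = 0; E(K, 0) = 14.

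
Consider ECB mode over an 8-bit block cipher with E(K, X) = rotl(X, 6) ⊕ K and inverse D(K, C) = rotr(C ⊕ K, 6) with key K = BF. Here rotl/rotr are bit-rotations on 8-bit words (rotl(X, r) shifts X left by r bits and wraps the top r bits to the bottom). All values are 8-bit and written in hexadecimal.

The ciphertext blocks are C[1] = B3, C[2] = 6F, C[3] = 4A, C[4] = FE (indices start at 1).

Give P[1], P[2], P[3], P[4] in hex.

P[1] = 30, P[2] = 43, P[3] = D7, P[4] = 05

ECB decryption: P_i = D(K, C_i).
P[1]: D(K, B3) = 30.
P[2]: D(K, 6F) = 43.
P[3]: D(K, 4A) = D7.
P[4]: D(K, FE) = 05.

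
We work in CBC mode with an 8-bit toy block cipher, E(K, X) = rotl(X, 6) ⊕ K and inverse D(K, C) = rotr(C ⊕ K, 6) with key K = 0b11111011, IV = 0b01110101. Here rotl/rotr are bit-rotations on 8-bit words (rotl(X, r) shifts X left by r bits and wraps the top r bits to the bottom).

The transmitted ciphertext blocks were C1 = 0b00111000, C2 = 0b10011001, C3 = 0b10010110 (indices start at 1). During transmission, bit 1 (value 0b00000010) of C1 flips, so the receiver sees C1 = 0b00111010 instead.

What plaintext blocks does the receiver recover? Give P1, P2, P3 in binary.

P1 = 0b01110010, P2 = 0b10110011, P3 = 0b00101100

CBC decryption: P_i = D(K, C_i) ⊕ C_{i−1}, with C_{0} = IV.
Only C1 changed, to 0b00111010. In CBC, a change in C_i garbles P_i and flips the same bit in P_{i+1}. Decrypting the received ciphertext:
P1: D(K, 0b00111010) = 0b00000111; 0b00000111 ⊕ 0b01110101 = 0b01110010.
P2: D(K, 0b10011001) = 0b10001001; 0b10001001 ⊕ 0b00111010 = 0b10110011.
P3: D(K, 0b10010110) = 0b10110101; 0b10110101 ⊕ 0b10011001 = 0b00101100.
Blocks that differ from the original plaintext: P1, P2.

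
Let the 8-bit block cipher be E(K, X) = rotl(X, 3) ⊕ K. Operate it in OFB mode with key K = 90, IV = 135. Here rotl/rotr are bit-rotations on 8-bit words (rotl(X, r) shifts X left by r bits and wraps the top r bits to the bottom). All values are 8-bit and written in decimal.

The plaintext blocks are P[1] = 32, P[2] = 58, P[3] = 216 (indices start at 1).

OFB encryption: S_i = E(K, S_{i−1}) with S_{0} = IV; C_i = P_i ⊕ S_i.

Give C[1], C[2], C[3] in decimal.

C[1] = 70, C[2] = 83, C[3] = 201

C[1]: S = E(K, 135) = 102; 32 ⊕ 102 = 70.
C[2]: S = E(K, 102) = 105; 58 ⊕ 105 = 83.
C[3]: S = E(K, 105) = 17; 216 ⊕ 17 = 201.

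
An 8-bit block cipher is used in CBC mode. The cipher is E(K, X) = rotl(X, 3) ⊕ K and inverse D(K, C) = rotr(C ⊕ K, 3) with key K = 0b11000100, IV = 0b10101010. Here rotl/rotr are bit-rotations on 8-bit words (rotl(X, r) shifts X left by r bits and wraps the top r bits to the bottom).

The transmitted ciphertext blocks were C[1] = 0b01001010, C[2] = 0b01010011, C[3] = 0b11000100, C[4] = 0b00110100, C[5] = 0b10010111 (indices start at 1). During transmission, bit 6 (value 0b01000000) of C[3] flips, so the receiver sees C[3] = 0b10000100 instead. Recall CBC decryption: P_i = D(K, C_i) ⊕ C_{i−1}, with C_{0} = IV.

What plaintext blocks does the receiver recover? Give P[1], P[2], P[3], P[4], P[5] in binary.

Only C[3] changed, to 0b10000100. In CBC, a change in C_i garbles P_i and flips the same bit in P_{i+1}. Decrypting the received ciphertext:
P[1]: D(K, 0b01001010) = 0b11010001; 0b11010001 ⊕ 0b10101010 = 0b01111011.
P[2]: D(K, 0b01010011) = 0b11110010; 0b11110010 ⊕ 0b01001010 = 0b10111000.
P[3]: D(K, 0b10000100) = 0b00001000; 0b00001000 ⊕ 0b01010011 = 0b01011011.
P[4]: D(K, 0b00110100) = 0b00011110; 0b00011110 ⊕ 0b10000100 = 0b10011010.
P[5]: D(K, 0b10010111) = 0b01101010; 0b01101010 ⊕ 0b00110100 = 0b01011110.
Blocks that differ from the original plaintext: P[3], P[4].

P[1] = 0b01111011, P[2] = 0b10111000, P[3] = 0b01011011, P[4] = 0b10011010, P[5] = 0b01011110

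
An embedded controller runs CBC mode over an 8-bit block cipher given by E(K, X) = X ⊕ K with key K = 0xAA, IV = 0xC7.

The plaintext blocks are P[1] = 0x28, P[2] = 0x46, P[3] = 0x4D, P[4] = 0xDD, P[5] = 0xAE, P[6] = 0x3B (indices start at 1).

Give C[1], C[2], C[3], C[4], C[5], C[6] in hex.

C[1] = 0x45, C[2] = 0xA9, C[3] = 0x4E, C[4] = 0x39, C[5] = 0x3D, C[6] = 0xAC

CBC encryption: C_i = E(K, P_i ⊕ C_{i−1}), with C_{0} = IV.
C[1]: P[1] ⊕ 0xC7 = 0xEF; E(K, 0xEF) = 0x45.
C[2]: P[2] ⊕ 0x45 = 0x03; E(K, 0x03) = 0xA9.
C[3]: P[3] ⊕ 0xA9 = 0xE4; E(K, 0xE4) = 0x4E.
C[4]: P[4] ⊕ 0x4E = 0x93; E(K, 0x93) = 0x39.
C[5]: P[5] ⊕ 0x39 = 0x97; E(K, 0x97) = 0x3D.
C[6]: P[6] ⊕ 0x3D = 0x06; E(K, 0x06) = 0xAC.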